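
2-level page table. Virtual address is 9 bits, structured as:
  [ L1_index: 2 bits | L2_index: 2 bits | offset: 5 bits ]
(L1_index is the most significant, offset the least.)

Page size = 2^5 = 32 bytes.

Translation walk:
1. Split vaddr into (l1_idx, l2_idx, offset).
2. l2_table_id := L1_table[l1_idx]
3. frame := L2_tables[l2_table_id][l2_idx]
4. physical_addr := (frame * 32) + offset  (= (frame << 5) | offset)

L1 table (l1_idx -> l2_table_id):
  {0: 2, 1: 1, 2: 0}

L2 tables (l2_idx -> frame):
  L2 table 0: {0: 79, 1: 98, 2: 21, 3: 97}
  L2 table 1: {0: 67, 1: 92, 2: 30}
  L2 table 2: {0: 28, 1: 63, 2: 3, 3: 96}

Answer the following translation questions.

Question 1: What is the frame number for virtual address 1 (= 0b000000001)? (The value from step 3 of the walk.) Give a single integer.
Answer: 28

Derivation:
vaddr = 1: l1_idx=0, l2_idx=0
L1[0] = 2; L2[2][0] = 28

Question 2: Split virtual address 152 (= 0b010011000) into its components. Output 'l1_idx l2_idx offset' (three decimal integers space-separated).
Answer: 1 0 24

Derivation:
vaddr = 152 = 0b010011000
  top 2 bits -> l1_idx = 1
  next 2 bits -> l2_idx = 0
  bottom 5 bits -> offset = 24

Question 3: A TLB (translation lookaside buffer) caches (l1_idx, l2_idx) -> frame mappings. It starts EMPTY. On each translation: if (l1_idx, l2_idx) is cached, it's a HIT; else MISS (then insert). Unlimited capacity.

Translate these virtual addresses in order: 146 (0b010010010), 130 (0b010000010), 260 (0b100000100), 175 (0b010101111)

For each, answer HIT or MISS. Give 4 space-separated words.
vaddr=146: (1,0) not in TLB -> MISS, insert
vaddr=130: (1,0) in TLB -> HIT
vaddr=260: (2,0) not in TLB -> MISS, insert
vaddr=175: (1,1) not in TLB -> MISS, insert

Answer: MISS HIT MISS MISS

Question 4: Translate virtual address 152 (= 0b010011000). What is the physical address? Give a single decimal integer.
vaddr = 152 = 0b010011000
Split: l1_idx=1, l2_idx=0, offset=24
L1[1] = 1
L2[1][0] = 67
paddr = 67 * 32 + 24 = 2168

Answer: 2168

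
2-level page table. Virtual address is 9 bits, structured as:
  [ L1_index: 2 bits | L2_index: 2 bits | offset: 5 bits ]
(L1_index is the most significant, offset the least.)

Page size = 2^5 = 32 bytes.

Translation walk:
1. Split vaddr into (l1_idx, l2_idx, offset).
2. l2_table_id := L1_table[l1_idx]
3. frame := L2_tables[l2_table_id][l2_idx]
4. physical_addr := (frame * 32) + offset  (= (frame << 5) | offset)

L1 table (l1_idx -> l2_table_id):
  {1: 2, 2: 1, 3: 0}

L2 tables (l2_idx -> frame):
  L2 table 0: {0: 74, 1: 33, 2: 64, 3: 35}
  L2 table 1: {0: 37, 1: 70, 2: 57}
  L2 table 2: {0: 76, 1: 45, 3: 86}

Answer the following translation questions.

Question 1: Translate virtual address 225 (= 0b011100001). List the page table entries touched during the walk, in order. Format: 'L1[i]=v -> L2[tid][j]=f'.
vaddr = 225 = 0b011100001
Split: l1_idx=1, l2_idx=3, offset=1

Answer: L1[1]=2 -> L2[2][3]=86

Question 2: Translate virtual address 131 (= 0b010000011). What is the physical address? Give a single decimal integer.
Answer: 2435

Derivation:
vaddr = 131 = 0b010000011
Split: l1_idx=1, l2_idx=0, offset=3
L1[1] = 2
L2[2][0] = 76
paddr = 76 * 32 + 3 = 2435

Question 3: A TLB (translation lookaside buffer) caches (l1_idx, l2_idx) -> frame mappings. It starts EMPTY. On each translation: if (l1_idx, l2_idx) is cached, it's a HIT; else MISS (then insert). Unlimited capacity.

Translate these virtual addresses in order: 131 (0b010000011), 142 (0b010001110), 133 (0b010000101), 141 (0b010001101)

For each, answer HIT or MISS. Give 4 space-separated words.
Answer: MISS HIT HIT HIT

Derivation:
vaddr=131: (1,0) not in TLB -> MISS, insert
vaddr=142: (1,0) in TLB -> HIT
vaddr=133: (1,0) in TLB -> HIT
vaddr=141: (1,0) in TLB -> HIT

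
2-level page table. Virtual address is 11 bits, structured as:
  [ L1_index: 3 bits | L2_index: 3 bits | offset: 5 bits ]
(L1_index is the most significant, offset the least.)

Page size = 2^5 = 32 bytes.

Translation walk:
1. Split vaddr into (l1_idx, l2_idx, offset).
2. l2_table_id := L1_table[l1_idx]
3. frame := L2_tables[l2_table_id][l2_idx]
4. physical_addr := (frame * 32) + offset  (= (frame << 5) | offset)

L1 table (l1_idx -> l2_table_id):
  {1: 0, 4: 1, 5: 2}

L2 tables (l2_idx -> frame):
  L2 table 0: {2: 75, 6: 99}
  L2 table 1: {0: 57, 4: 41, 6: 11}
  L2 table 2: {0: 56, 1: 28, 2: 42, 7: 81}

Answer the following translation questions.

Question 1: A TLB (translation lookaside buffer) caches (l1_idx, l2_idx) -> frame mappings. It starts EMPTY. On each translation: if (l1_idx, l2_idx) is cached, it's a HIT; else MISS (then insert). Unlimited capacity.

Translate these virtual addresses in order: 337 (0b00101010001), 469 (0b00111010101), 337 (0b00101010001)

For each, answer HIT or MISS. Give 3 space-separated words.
Answer: MISS MISS HIT

Derivation:
vaddr=337: (1,2) not in TLB -> MISS, insert
vaddr=469: (1,6) not in TLB -> MISS, insert
vaddr=337: (1,2) in TLB -> HIT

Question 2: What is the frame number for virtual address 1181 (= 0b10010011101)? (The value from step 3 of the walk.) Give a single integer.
Answer: 41

Derivation:
vaddr = 1181: l1_idx=4, l2_idx=4
L1[4] = 1; L2[1][4] = 41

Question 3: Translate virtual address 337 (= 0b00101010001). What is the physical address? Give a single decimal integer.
Answer: 2417

Derivation:
vaddr = 337 = 0b00101010001
Split: l1_idx=1, l2_idx=2, offset=17
L1[1] = 0
L2[0][2] = 75
paddr = 75 * 32 + 17 = 2417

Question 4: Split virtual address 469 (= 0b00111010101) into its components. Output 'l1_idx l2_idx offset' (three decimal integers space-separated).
vaddr = 469 = 0b00111010101
  top 3 bits -> l1_idx = 1
  next 3 bits -> l2_idx = 6
  bottom 5 bits -> offset = 21

Answer: 1 6 21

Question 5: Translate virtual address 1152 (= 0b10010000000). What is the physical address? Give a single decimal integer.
Answer: 1312

Derivation:
vaddr = 1152 = 0b10010000000
Split: l1_idx=4, l2_idx=4, offset=0
L1[4] = 1
L2[1][4] = 41
paddr = 41 * 32 + 0 = 1312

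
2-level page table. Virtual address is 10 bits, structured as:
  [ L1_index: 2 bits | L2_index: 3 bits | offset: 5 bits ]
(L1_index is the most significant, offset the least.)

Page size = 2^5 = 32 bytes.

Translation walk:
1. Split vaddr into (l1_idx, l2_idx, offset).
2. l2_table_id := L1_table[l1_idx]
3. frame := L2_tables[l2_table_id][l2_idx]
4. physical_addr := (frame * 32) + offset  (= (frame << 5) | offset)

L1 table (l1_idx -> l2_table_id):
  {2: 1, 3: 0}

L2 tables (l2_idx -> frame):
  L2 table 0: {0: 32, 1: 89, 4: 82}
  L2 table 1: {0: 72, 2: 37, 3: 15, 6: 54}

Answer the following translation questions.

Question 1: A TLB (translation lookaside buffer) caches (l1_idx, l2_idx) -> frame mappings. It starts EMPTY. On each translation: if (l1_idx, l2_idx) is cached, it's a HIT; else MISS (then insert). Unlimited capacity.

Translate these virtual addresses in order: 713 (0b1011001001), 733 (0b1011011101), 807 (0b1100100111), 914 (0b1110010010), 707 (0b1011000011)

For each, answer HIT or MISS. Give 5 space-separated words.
Answer: MISS HIT MISS MISS HIT

Derivation:
vaddr=713: (2,6) not in TLB -> MISS, insert
vaddr=733: (2,6) in TLB -> HIT
vaddr=807: (3,1) not in TLB -> MISS, insert
vaddr=914: (3,4) not in TLB -> MISS, insert
vaddr=707: (2,6) in TLB -> HIT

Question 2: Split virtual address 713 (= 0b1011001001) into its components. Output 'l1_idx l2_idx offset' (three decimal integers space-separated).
vaddr = 713 = 0b1011001001
  top 2 bits -> l1_idx = 2
  next 3 bits -> l2_idx = 6
  bottom 5 bits -> offset = 9

Answer: 2 6 9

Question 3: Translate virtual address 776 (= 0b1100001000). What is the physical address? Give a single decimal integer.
Answer: 1032

Derivation:
vaddr = 776 = 0b1100001000
Split: l1_idx=3, l2_idx=0, offset=8
L1[3] = 0
L2[0][0] = 32
paddr = 32 * 32 + 8 = 1032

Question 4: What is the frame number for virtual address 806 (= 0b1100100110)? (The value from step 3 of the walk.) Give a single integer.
Answer: 89

Derivation:
vaddr = 806: l1_idx=3, l2_idx=1
L1[3] = 0; L2[0][1] = 89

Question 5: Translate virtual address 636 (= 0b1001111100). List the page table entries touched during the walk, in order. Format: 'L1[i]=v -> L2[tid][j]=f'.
Answer: L1[2]=1 -> L2[1][3]=15

Derivation:
vaddr = 636 = 0b1001111100
Split: l1_idx=2, l2_idx=3, offset=28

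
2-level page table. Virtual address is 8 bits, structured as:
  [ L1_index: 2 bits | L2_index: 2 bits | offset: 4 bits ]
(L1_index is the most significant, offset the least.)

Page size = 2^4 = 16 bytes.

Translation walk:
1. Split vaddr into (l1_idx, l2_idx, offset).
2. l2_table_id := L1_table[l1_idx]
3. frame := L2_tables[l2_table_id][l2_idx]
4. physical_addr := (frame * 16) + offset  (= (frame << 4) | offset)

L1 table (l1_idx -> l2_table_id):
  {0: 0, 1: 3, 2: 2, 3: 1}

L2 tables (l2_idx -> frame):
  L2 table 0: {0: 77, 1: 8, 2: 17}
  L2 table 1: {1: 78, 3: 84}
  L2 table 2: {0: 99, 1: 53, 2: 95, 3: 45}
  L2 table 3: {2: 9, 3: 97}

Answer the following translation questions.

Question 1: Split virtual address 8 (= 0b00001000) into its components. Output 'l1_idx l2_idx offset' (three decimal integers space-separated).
vaddr = 8 = 0b00001000
  top 2 bits -> l1_idx = 0
  next 2 bits -> l2_idx = 0
  bottom 4 bits -> offset = 8

Answer: 0 0 8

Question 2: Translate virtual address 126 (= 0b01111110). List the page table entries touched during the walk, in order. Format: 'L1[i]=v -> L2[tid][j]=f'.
Answer: L1[1]=3 -> L2[3][3]=97

Derivation:
vaddr = 126 = 0b01111110
Split: l1_idx=1, l2_idx=3, offset=14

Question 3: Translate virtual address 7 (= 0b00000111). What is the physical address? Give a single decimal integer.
Answer: 1239

Derivation:
vaddr = 7 = 0b00000111
Split: l1_idx=0, l2_idx=0, offset=7
L1[0] = 0
L2[0][0] = 77
paddr = 77 * 16 + 7 = 1239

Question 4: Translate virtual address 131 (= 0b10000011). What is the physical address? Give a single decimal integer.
vaddr = 131 = 0b10000011
Split: l1_idx=2, l2_idx=0, offset=3
L1[2] = 2
L2[2][0] = 99
paddr = 99 * 16 + 3 = 1587

Answer: 1587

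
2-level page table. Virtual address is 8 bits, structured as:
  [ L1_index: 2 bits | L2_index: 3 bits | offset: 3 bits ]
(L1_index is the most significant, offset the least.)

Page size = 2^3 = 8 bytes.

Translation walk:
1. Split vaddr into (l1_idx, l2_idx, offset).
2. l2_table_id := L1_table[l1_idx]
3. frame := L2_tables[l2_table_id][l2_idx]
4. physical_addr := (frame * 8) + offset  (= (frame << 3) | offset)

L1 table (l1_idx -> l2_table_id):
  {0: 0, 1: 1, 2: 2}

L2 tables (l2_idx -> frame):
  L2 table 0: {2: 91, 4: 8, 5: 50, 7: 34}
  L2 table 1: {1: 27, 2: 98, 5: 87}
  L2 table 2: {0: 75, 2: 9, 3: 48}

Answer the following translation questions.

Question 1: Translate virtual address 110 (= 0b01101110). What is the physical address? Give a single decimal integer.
Answer: 702

Derivation:
vaddr = 110 = 0b01101110
Split: l1_idx=1, l2_idx=5, offset=6
L1[1] = 1
L2[1][5] = 87
paddr = 87 * 8 + 6 = 702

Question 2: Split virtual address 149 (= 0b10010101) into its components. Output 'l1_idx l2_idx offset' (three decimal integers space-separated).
vaddr = 149 = 0b10010101
  top 2 bits -> l1_idx = 2
  next 3 bits -> l2_idx = 2
  bottom 3 bits -> offset = 5

Answer: 2 2 5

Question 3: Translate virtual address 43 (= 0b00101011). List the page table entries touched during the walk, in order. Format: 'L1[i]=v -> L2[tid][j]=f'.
Answer: L1[0]=0 -> L2[0][5]=50

Derivation:
vaddr = 43 = 0b00101011
Split: l1_idx=0, l2_idx=5, offset=3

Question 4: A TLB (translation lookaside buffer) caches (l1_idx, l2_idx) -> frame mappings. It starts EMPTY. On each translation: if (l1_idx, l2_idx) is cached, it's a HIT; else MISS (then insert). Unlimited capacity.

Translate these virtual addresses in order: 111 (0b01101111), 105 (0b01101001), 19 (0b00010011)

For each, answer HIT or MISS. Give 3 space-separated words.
Answer: MISS HIT MISS

Derivation:
vaddr=111: (1,5) not in TLB -> MISS, insert
vaddr=105: (1,5) in TLB -> HIT
vaddr=19: (0,2) not in TLB -> MISS, insert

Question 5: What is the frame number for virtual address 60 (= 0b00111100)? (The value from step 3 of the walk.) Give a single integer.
vaddr = 60: l1_idx=0, l2_idx=7
L1[0] = 0; L2[0][7] = 34

Answer: 34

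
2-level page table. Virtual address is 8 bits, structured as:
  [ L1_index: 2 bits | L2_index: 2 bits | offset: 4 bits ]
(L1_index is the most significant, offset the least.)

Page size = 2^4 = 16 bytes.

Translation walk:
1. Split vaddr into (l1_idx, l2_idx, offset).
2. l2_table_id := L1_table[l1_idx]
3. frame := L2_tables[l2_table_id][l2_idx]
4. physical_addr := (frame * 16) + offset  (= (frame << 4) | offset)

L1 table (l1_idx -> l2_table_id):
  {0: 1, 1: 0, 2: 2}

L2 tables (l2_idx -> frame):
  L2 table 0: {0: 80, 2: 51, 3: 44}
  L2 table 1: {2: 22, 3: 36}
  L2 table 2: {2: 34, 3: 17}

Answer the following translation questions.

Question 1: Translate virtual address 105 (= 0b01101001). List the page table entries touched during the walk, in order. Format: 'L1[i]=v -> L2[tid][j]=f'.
vaddr = 105 = 0b01101001
Split: l1_idx=1, l2_idx=2, offset=9

Answer: L1[1]=0 -> L2[0][2]=51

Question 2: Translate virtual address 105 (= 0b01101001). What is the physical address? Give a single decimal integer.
vaddr = 105 = 0b01101001
Split: l1_idx=1, l2_idx=2, offset=9
L1[1] = 0
L2[0][2] = 51
paddr = 51 * 16 + 9 = 825

Answer: 825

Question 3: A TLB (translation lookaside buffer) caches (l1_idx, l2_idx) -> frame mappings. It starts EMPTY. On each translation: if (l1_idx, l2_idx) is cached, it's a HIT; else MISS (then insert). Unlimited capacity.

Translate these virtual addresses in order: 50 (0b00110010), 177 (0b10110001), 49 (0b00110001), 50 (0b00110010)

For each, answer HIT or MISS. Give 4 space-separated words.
Answer: MISS MISS HIT HIT

Derivation:
vaddr=50: (0,3) not in TLB -> MISS, insert
vaddr=177: (2,3) not in TLB -> MISS, insert
vaddr=49: (0,3) in TLB -> HIT
vaddr=50: (0,3) in TLB -> HIT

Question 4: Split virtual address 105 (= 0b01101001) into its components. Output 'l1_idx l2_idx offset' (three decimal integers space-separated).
vaddr = 105 = 0b01101001
  top 2 bits -> l1_idx = 1
  next 2 bits -> l2_idx = 2
  bottom 4 bits -> offset = 9

Answer: 1 2 9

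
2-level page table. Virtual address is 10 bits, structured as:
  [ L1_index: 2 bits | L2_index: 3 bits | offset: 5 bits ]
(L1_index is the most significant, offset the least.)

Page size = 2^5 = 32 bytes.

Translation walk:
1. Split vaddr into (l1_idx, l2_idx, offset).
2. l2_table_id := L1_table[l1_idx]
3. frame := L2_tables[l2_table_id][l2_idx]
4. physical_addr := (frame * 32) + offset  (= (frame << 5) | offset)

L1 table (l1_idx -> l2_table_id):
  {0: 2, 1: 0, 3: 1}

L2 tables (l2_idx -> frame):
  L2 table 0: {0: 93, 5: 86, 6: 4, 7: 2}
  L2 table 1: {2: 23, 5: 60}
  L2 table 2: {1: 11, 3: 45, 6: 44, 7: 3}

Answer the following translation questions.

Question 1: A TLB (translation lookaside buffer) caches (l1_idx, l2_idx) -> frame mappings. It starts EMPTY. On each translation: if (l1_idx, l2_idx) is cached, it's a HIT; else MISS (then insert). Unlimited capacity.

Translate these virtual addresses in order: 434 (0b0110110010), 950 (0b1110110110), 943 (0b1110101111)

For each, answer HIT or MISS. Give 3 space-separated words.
Answer: MISS MISS HIT

Derivation:
vaddr=434: (1,5) not in TLB -> MISS, insert
vaddr=950: (3,5) not in TLB -> MISS, insert
vaddr=943: (3,5) in TLB -> HIT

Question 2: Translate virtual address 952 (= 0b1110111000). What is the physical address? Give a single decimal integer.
vaddr = 952 = 0b1110111000
Split: l1_idx=3, l2_idx=5, offset=24
L1[3] = 1
L2[1][5] = 60
paddr = 60 * 32 + 24 = 1944

Answer: 1944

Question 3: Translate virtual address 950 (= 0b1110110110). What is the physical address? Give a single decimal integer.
vaddr = 950 = 0b1110110110
Split: l1_idx=3, l2_idx=5, offset=22
L1[3] = 1
L2[1][5] = 60
paddr = 60 * 32 + 22 = 1942

Answer: 1942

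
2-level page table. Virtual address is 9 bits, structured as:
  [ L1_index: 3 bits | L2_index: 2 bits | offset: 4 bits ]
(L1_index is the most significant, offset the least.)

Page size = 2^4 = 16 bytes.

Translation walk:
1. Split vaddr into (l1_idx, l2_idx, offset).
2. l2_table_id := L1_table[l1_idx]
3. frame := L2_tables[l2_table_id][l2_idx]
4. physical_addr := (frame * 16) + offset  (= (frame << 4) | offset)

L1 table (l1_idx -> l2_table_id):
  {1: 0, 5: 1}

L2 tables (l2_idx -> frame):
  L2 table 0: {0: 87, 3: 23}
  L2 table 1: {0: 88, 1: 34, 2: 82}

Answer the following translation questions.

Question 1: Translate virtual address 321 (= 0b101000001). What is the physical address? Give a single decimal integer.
Answer: 1409

Derivation:
vaddr = 321 = 0b101000001
Split: l1_idx=5, l2_idx=0, offset=1
L1[5] = 1
L2[1][0] = 88
paddr = 88 * 16 + 1 = 1409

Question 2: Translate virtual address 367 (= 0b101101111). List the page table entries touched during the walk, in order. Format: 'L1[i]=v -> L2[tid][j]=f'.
vaddr = 367 = 0b101101111
Split: l1_idx=5, l2_idx=2, offset=15

Answer: L1[5]=1 -> L2[1][2]=82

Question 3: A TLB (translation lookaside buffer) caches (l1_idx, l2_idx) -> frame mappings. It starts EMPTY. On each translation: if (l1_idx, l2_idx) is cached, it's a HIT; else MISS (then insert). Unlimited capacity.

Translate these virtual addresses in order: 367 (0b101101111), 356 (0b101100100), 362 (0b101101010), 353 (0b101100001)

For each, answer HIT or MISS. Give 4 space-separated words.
vaddr=367: (5,2) not in TLB -> MISS, insert
vaddr=356: (5,2) in TLB -> HIT
vaddr=362: (5,2) in TLB -> HIT
vaddr=353: (5,2) in TLB -> HIT

Answer: MISS HIT HIT HIT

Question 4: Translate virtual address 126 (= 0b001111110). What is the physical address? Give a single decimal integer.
vaddr = 126 = 0b001111110
Split: l1_idx=1, l2_idx=3, offset=14
L1[1] = 0
L2[0][3] = 23
paddr = 23 * 16 + 14 = 382

Answer: 382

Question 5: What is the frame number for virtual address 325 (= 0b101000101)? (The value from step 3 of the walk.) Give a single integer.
Answer: 88

Derivation:
vaddr = 325: l1_idx=5, l2_idx=0
L1[5] = 1; L2[1][0] = 88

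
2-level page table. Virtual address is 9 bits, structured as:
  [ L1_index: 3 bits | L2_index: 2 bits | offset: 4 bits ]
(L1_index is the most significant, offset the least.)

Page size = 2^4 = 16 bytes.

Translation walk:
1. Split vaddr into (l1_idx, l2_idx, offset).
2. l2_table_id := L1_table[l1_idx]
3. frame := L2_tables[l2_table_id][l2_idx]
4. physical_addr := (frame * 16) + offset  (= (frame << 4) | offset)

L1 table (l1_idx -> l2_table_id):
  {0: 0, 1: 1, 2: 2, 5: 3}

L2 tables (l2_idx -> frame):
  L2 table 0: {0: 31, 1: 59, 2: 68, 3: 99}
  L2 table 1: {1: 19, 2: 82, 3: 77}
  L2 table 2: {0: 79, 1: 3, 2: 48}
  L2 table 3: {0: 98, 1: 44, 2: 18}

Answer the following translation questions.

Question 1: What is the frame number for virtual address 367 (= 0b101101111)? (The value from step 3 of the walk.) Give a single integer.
Answer: 18

Derivation:
vaddr = 367: l1_idx=5, l2_idx=2
L1[5] = 3; L2[3][2] = 18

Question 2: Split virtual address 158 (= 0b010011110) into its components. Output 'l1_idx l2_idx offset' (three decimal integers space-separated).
vaddr = 158 = 0b010011110
  top 3 bits -> l1_idx = 2
  next 2 bits -> l2_idx = 1
  bottom 4 bits -> offset = 14

Answer: 2 1 14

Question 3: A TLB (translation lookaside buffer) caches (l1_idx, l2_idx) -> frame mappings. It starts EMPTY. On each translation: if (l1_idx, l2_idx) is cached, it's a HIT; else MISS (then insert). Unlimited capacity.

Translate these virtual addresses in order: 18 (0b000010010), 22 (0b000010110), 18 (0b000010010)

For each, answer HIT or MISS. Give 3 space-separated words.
Answer: MISS HIT HIT

Derivation:
vaddr=18: (0,1) not in TLB -> MISS, insert
vaddr=22: (0,1) in TLB -> HIT
vaddr=18: (0,1) in TLB -> HIT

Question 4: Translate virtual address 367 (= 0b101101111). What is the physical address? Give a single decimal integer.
vaddr = 367 = 0b101101111
Split: l1_idx=5, l2_idx=2, offset=15
L1[5] = 3
L2[3][2] = 18
paddr = 18 * 16 + 15 = 303

Answer: 303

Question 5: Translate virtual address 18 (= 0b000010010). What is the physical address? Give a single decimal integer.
vaddr = 18 = 0b000010010
Split: l1_idx=0, l2_idx=1, offset=2
L1[0] = 0
L2[0][1] = 59
paddr = 59 * 16 + 2 = 946

Answer: 946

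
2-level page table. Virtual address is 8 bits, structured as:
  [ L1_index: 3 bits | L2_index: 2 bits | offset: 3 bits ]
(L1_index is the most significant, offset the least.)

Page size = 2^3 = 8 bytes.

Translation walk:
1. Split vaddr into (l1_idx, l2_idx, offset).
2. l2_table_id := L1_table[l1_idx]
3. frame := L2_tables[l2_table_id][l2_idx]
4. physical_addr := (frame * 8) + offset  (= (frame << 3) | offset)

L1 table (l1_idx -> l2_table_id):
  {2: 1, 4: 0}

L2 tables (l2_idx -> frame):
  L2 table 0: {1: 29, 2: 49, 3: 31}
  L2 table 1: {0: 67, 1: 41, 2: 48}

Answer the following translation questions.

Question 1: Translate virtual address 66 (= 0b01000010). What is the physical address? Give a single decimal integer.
Answer: 538

Derivation:
vaddr = 66 = 0b01000010
Split: l1_idx=2, l2_idx=0, offset=2
L1[2] = 1
L2[1][0] = 67
paddr = 67 * 8 + 2 = 538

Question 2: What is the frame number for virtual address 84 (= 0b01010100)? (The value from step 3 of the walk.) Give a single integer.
vaddr = 84: l1_idx=2, l2_idx=2
L1[2] = 1; L2[1][2] = 48

Answer: 48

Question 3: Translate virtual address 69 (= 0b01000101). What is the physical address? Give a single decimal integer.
vaddr = 69 = 0b01000101
Split: l1_idx=2, l2_idx=0, offset=5
L1[2] = 1
L2[1][0] = 67
paddr = 67 * 8 + 5 = 541

Answer: 541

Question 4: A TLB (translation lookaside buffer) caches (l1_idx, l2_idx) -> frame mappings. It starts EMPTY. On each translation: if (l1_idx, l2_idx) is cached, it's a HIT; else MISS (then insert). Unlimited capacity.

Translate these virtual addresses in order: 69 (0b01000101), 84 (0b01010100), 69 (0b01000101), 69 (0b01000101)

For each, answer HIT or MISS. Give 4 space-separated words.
vaddr=69: (2,0) not in TLB -> MISS, insert
vaddr=84: (2,2) not in TLB -> MISS, insert
vaddr=69: (2,0) in TLB -> HIT
vaddr=69: (2,0) in TLB -> HIT

Answer: MISS MISS HIT HIT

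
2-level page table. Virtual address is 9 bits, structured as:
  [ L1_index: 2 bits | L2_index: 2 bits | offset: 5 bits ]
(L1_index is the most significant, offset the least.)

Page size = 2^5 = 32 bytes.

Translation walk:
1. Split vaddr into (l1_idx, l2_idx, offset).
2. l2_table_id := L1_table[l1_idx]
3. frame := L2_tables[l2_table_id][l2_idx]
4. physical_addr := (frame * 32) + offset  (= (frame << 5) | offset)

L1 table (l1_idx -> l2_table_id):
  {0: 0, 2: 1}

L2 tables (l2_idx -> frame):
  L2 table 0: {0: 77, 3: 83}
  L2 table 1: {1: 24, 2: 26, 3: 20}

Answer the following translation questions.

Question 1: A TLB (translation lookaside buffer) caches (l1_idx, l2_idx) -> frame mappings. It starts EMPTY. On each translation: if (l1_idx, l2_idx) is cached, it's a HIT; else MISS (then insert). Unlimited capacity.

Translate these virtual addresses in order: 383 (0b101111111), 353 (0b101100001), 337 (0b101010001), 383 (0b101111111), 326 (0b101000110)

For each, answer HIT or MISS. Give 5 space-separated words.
Answer: MISS HIT MISS HIT HIT

Derivation:
vaddr=383: (2,3) not in TLB -> MISS, insert
vaddr=353: (2,3) in TLB -> HIT
vaddr=337: (2,2) not in TLB -> MISS, insert
vaddr=383: (2,3) in TLB -> HIT
vaddr=326: (2,2) in TLB -> HIT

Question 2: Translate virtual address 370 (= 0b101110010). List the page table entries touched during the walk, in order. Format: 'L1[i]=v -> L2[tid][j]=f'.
vaddr = 370 = 0b101110010
Split: l1_idx=2, l2_idx=3, offset=18

Answer: L1[2]=1 -> L2[1][3]=20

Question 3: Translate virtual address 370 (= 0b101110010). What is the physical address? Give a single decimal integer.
Answer: 658

Derivation:
vaddr = 370 = 0b101110010
Split: l1_idx=2, l2_idx=3, offset=18
L1[2] = 1
L2[1][3] = 20
paddr = 20 * 32 + 18 = 658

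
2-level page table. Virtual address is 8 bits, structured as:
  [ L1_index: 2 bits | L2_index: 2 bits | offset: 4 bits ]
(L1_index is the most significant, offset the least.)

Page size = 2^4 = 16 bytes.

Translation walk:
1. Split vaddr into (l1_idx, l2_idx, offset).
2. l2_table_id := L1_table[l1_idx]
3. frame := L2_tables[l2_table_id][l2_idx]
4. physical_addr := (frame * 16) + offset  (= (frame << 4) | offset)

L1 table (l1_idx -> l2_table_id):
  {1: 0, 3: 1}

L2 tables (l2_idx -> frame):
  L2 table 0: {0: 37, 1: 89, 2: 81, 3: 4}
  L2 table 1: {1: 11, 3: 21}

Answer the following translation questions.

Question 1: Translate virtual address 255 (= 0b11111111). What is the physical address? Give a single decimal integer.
Answer: 351

Derivation:
vaddr = 255 = 0b11111111
Split: l1_idx=3, l2_idx=3, offset=15
L1[3] = 1
L2[1][3] = 21
paddr = 21 * 16 + 15 = 351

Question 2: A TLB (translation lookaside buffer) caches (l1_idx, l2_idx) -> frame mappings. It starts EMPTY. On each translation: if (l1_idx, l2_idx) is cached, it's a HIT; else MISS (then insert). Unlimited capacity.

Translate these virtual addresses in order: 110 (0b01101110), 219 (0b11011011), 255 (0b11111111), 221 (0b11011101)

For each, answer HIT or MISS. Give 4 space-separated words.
Answer: MISS MISS MISS HIT

Derivation:
vaddr=110: (1,2) not in TLB -> MISS, insert
vaddr=219: (3,1) not in TLB -> MISS, insert
vaddr=255: (3,3) not in TLB -> MISS, insert
vaddr=221: (3,1) in TLB -> HIT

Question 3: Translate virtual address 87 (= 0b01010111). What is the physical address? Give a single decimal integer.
vaddr = 87 = 0b01010111
Split: l1_idx=1, l2_idx=1, offset=7
L1[1] = 0
L2[0][1] = 89
paddr = 89 * 16 + 7 = 1431

Answer: 1431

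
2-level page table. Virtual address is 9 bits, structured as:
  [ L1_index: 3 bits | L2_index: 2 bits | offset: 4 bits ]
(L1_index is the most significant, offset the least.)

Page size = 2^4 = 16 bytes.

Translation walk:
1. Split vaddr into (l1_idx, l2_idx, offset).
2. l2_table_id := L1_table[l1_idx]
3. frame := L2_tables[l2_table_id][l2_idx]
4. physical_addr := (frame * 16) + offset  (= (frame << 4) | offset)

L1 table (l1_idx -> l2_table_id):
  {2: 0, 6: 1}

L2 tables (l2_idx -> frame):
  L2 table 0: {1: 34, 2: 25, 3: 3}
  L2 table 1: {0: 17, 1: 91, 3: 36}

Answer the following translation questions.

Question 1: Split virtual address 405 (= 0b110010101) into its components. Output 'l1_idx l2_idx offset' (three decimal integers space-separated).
Answer: 6 1 5

Derivation:
vaddr = 405 = 0b110010101
  top 3 bits -> l1_idx = 6
  next 2 bits -> l2_idx = 1
  bottom 4 bits -> offset = 5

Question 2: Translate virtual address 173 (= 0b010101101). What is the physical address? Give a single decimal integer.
Answer: 413

Derivation:
vaddr = 173 = 0b010101101
Split: l1_idx=2, l2_idx=2, offset=13
L1[2] = 0
L2[0][2] = 25
paddr = 25 * 16 + 13 = 413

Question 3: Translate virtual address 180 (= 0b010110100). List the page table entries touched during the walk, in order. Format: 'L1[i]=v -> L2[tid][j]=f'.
Answer: L1[2]=0 -> L2[0][3]=3

Derivation:
vaddr = 180 = 0b010110100
Split: l1_idx=2, l2_idx=3, offset=4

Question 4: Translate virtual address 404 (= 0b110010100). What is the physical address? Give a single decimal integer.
Answer: 1460

Derivation:
vaddr = 404 = 0b110010100
Split: l1_idx=6, l2_idx=1, offset=4
L1[6] = 1
L2[1][1] = 91
paddr = 91 * 16 + 4 = 1460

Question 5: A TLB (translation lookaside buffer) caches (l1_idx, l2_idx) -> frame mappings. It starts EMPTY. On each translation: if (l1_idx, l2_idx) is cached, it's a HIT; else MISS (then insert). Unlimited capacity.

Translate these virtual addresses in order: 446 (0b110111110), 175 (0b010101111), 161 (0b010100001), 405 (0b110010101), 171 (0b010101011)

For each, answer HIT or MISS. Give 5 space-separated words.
Answer: MISS MISS HIT MISS HIT

Derivation:
vaddr=446: (6,3) not in TLB -> MISS, insert
vaddr=175: (2,2) not in TLB -> MISS, insert
vaddr=161: (2,2) in TLB -> HIT
vaddr=405: (6,1) not in TLB -> MISS, insert
vaddr=171: (2,2) in TLB -> HIT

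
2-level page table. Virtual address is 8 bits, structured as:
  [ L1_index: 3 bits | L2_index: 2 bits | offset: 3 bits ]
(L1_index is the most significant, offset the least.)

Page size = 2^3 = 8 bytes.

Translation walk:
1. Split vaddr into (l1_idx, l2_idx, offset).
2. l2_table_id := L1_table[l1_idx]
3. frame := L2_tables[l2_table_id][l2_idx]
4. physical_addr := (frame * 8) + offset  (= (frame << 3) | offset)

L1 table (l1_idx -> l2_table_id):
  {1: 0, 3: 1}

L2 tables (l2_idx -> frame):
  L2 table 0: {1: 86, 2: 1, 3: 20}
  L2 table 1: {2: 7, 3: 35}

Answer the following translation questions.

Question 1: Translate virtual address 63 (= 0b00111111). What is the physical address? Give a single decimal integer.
vaddr = 63 = 0b00111111
Split: l1_idx=1, l2_idx=3, offset=7
L1[1] = 0
L2[0][3] = 20
paddr = 20 * 8 + 7 = 167

Answer: 167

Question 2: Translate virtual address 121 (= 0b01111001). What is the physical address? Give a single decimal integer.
Answer: 281

Derivation:
vaddr = 121 = 0b01111001
Split: l1_idx=3, l2_idx=3, offset=1
L1[3] = 1
L2[1][3] = 35
paddr = 35 * 8 + 1 = 281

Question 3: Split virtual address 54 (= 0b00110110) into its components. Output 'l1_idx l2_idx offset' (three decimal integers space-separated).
Answer: 1 2 6

Derivation:
vaddr = 54 = 0b00110110
  top 3 bits -> l1_idx = 1
  next 2 bits -> l2_idx = 2
  bottom 3 bits -> offset = 6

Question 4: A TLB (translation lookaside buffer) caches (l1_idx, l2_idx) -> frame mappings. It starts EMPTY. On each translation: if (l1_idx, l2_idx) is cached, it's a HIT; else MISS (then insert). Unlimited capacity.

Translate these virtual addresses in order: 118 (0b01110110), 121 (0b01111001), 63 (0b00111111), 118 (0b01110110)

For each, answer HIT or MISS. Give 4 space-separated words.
vaddr=118: (3,2) not in TLB -> MISS, insert
vaddr=121: (3,3) not in TLB -> MISS, insert
vaddr=63: (1,3) not in TLB -> MISS, insert
vaddr=118: (3,2) in TLB -> HIT

Answer: MISS MISS MISS HIT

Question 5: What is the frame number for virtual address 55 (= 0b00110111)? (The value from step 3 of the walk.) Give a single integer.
vaddr = 55: l1_idx=1, l2_idx=2
L1[1] = 0; L2[0][2] = 1

Answer: 1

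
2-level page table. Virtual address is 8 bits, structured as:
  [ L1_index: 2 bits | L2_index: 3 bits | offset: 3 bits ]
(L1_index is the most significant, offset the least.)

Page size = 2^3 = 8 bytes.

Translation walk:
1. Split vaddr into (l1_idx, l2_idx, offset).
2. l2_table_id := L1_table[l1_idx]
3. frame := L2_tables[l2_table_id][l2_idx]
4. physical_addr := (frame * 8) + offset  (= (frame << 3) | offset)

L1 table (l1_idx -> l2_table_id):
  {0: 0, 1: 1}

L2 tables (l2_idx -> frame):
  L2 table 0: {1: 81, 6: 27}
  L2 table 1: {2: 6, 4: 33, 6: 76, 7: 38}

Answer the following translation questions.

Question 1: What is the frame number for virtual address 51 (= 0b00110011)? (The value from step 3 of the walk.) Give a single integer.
vaddr = 51: l1_idx=0, l2_idx=6
L1[0] = 0; L2[0][6] = 27

Answer: 27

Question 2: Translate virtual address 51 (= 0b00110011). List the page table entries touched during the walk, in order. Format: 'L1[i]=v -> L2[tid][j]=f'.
vaddr = 51 = 0b00110011
Split: l1_idx=0, l2_idx=6, offset=3

Answer: L1[0]=0 -> L2[0][6]=27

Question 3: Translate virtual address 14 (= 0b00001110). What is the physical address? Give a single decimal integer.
Answer: 654

Derivation:
vaddr = 14 = 0b00001110
Split: l1_idx=0, l2_idx=1, offset=6
L1[0] = 0
L2[0][1] = 81
paddr = 81 * 8 + 6 = 654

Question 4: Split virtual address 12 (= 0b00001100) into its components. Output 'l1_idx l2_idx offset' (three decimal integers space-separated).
Answer: 0 1 4

Derivation:
vaddr = 12 = 0b00001100
  top 2 bits -> l1_idx = 0
  next 3 bits -> l2_idx = 1
  bottom 3 bits -> offset = 4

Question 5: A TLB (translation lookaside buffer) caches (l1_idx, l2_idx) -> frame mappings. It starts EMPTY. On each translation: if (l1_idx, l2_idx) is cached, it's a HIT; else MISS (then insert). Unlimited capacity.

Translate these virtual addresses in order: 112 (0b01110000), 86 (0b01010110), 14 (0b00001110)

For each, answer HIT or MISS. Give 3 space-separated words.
Answer: MISS MISS MISS

Derivation:
vaddr=112: (1,6) not in TLB -> MISS, insert
vaddr=86: (1,2) not in TLB -> MISS, insert
vaddr=14: (0,1) not in TLB -> MISS, insert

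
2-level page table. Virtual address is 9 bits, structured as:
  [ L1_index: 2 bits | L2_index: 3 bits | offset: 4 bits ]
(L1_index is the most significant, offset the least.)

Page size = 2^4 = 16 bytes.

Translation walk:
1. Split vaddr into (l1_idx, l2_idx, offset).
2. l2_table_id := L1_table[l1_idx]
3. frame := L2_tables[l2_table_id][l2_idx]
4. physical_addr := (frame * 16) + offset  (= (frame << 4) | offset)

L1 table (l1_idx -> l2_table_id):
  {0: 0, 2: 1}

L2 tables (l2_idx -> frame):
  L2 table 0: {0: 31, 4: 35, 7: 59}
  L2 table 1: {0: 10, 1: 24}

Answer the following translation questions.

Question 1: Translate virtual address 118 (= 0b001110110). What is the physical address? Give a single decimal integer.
Answer: 950

Derivation:
vaddr = 118 = 0b001110110
Split: l1_idx=0, l2_idx=7, offset=6
L1[0] = 0
L2[0][7] = 59
paddr = 59 * 16 + 6 = 950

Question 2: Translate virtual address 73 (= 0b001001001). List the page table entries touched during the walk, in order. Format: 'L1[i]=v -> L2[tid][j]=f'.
vaddr = 73 = 0b001001001
Split: l1_idx=0, l2_idx=4, offset=9

Answer: L1[0]=0 -> L2[0][4]=35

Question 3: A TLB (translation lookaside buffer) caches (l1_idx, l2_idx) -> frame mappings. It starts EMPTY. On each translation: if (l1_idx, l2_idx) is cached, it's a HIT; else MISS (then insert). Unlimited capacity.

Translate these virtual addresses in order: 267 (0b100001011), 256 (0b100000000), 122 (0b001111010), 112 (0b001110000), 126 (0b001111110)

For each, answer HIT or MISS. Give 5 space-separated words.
vaddr=267: (2,0) not in TLB -> MISS, insert
vaddr=256: (2,0) in TLB -> HIT
vaddr=122: (0,7) not in TLB -> MISS, insert
vaddr=112: (0,7) in TLB -> HIT
vaddr=126: (0,7) in TLB -> HIT

Answer: MISS HIT MISS HIT HIT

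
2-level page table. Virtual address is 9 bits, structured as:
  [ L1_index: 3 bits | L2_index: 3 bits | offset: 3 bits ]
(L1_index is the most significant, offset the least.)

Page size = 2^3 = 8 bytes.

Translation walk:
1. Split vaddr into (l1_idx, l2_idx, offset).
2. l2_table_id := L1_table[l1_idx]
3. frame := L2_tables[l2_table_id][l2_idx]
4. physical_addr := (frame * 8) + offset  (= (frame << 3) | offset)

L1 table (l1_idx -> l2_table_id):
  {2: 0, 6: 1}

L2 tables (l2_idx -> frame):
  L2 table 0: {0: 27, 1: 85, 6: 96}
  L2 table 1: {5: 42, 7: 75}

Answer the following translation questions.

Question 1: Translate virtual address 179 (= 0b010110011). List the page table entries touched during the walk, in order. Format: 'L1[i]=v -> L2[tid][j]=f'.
vaddr = 179 = 0b010110011
Split: l1_idx=2, l2_idx=6, offset=3

Answer: L1[2]=0 -> L2[0][6]=96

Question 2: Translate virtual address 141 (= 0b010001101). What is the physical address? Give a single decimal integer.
vaddr = 141 = 0b010001101
Split: l1_idx=2, l2_idx=1, offset=5
L1[2] = 0
L2[0][1] = 85
paddr = 85 * 8 + 5 = 685

Answer: 685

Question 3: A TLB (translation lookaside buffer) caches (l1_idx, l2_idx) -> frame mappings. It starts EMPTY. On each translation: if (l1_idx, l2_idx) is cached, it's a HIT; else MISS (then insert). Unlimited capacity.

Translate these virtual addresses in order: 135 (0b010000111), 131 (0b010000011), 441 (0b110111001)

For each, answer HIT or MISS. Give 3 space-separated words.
Answer: MISS HIT MISS

Derivation:
vaddr=135: (2,0) not in TLB -> MISS, insert
vaddr=131: (2,0) in TLB -> HIT
vaddr=441: (6,7) not in TLB -> MISS, insert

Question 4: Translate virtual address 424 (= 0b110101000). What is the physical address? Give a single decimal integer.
Answer: 336

Derivation:
vaddr = 424 = 0b110101000
Split: l1_idx=6, l2_idx=5, offset=0
L1[6] = 1
L2[1][5] = 42
paddr = 42 * 8 + 0 = 336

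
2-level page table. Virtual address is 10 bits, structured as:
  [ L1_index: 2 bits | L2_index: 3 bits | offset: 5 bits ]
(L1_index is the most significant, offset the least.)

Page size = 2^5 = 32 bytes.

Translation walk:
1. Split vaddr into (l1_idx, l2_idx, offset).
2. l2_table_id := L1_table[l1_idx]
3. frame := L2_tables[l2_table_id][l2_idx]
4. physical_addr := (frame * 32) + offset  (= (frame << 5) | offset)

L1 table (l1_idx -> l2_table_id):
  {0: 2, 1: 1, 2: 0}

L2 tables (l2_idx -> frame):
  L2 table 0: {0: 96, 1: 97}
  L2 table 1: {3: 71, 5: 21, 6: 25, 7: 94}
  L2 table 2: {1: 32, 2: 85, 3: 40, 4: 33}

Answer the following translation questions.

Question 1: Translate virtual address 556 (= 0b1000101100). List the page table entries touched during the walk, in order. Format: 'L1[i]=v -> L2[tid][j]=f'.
vaddr = 556 = 0b1000101100
Split: l1_idx=2, l2_idx=1, offset=12

Answer: L1[2]=0 -> L2[0][1]=97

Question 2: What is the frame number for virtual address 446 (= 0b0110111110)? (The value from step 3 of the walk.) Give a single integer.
vaddr = 446: l1_idx=1, l2_idx=5
L1[1] = 1; L2[1][5] = 21

Answer: 21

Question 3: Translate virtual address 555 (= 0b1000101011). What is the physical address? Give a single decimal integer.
vaddr = 555 = 0b1000101011
Split: l1_idx=2, l2_idx=1, offset=11
L1[2] = 0
L2[0][1] = 97
paddr = 97 * 32 + 11 = 3115

Answer: 3115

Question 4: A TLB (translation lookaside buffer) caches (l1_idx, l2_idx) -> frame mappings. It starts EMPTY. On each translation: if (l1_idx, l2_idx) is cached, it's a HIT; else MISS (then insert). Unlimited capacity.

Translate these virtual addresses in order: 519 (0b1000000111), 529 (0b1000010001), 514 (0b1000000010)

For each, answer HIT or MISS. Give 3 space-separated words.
Answer: MISS HIT HIT

Derivation:
vaddr=519: (2,0) not in TLB -> MISS, insert
vaddr=529: (2,0) in TLB -> HIT
vaddr=514: (2,0) in TLB -> HIT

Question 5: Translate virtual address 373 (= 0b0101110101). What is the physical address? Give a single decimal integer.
Answer: 2293

Derivation:
vaddr = 373 = 0b0101110101
Split: l1_idx=1, l2_idx=3, offset=21
L1[1] = 1
L2[1][3] = 71
paddr = 71 * 32 + 21 = 2293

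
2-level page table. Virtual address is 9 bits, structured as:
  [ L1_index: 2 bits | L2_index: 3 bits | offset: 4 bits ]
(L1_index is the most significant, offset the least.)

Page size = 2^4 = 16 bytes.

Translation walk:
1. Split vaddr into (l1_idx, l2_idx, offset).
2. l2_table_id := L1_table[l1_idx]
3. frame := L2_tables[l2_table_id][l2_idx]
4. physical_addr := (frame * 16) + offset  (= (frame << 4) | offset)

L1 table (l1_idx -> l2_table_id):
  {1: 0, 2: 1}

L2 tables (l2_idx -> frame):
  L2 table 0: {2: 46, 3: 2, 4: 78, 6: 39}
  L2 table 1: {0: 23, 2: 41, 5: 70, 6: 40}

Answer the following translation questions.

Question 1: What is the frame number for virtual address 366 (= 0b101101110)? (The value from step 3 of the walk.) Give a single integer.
vaddr = 366: l1_idx=2, l2_idx=6
L1[2] = 1; L2[1][6] = 40

Answer: 40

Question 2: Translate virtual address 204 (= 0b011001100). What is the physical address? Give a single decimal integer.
Answer: 1260

Derivation:
vaddr = 204 = 0b011001100
Split: l1_idx=1, l2_idx=4, offset=12
L1[1] = 0
L2[0][4] = 78
paddr = 78 * 16 + 12 = 1260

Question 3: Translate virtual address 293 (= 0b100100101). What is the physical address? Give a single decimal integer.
vaddr = 293 = 0b100100101
Split: l1_idx=2, l2_idx=2, offset=5
L1[2] = 1
L2[1][2] = 41
paddr = 41 * 16 + 5 = 661

Answer: 661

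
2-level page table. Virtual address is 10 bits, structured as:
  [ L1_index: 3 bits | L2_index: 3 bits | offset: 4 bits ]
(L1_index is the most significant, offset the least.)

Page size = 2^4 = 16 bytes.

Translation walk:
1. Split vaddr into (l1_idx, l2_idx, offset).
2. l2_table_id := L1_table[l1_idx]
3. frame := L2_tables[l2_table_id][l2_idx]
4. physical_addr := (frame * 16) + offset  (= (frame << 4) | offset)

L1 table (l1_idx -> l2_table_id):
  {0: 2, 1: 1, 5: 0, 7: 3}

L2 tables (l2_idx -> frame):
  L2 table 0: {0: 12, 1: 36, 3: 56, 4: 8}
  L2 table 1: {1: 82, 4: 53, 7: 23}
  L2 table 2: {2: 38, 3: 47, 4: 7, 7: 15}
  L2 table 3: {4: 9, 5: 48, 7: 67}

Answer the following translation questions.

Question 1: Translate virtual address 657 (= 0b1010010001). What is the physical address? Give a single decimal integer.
Answer: 577

Derivation:
vaddr = 657 = 0b1010010001
Split: l1_idx=5, l2_idx=1, offset=1
L1[5] = 0
L2[0][1] = 36
paddr = 36 * 16 + 1 = 577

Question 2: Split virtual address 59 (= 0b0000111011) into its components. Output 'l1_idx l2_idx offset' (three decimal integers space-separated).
vaddr = 59 = 0b0000111011
  top 3 bits -> l1_idx = 0
  next 3 bits -> l2_idx = 3
  bottom 4 bits -> offset = 11

Answer: 0 3 11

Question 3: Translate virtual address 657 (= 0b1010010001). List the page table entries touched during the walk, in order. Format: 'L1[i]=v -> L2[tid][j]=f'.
vaddr = 657 = 0b1010010001
Split: l1_idx=5, l2_idx=1, offset=1

Answer: L1[5]=0 -> L2[0][1]=36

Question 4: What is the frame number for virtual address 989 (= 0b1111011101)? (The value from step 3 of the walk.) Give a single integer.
vaddr = 989: l1_idx=7, l2_idx=5
L1[7] = 3; L2[3][5] = 48

Answer: 48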